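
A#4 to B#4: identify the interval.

A to B spans two letter names (A-B) — that makes it a second of some quality.
The major second spans 2 semitones, and A#4 to B#4 is exactly 2 semitones — so this is a major second.

M2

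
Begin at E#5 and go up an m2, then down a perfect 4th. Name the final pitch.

A minor second up from E#5 is F#5.
F#5 down a perfect fourth → C#5 (5 semitones).

C#5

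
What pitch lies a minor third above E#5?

G#5

Counting three letter names up from E lands on G.
A minor third spans 3 semitones, so from E#5 the target pitch is G#5.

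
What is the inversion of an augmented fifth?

The rule of nine gives the new number: 9 − 5 = 4, so a fifth becomes a fourth.
Quality inverts too: augmented becomes diminished. That makes the inversion a diminished fourth.

d4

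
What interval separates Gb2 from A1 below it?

Descending from Gb2 to A1 is the same interval as ascending A1 to Gb2.
A to G spans seven letter names (A-B-C-D-E-F-G), so the interval is some kind of seventh.
The major seventh is 11 semitones; here we have 9, two semitones narrower: diminished.

d7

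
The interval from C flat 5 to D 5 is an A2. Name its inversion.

Inverted interval numbers add to nine, so a second pairs with a seventh (2 + 7 = 9).
The quality also flips — augmented becomes diminished — giving a diminished seventh.

diminished seventh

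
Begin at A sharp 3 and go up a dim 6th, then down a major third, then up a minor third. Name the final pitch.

A diminished sixth up from A#3 is F4.
A major third down from F4 is Db4.
Db4 up a minor third → Fb4 (3 semitones).

F flat 4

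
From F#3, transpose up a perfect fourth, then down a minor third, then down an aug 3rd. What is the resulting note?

A perfect fourth up from F#3 is B3.
A minor third down from B3 is G#3.
Down an augmented third from G#3: Eb3 (5 semitones down).

Eb3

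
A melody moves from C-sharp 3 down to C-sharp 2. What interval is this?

perfect octave

Descending from C#3 to C#2 is the same interval as ascending C#2 to C#3.
C to C is the same letter name, plus an octave: an octave.
Counting semitones, C#2→C#3 is 12, which is the perfect octave.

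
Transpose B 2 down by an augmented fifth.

E flat 2

Five letter names down from B: E.
An augmented fifth spans 8 semitones, so from B2 the target pitch is Eb2.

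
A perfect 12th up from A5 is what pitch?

Counting five letter names plus an octave up from A lands on E.
A perfect twelfth is 19 semitones; 19 semitones up from A5 gives E7.

E7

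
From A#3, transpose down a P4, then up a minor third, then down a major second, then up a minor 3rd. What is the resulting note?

A perfect fourth down from A#3 is E#3.
E#3 up a minor third → G#3 (3 semitones).
G#3 down a major second → F#3 (2 semitones).
F#3 up a minor third → A3 (3 semitones).

A3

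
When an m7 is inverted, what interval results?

major 2nd

Inverted interval numbers add to nine, so a seventh pairs with a second (7 + 2 = 9).
And minor becomes major under inversion, so we get a major second.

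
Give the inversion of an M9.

First reduce the compound major ninth to its simple form, a major second.
Interval numbers invert to sum to nine: 2 + 7 = 9, so a second inverts to a seventh.
And major becomes minor under inversion, so we get a minor seventh.

minor seventh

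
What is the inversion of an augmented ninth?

First reduce the compound augmented ninth to its simple form, an augmented second.
Interval numbers invert to sum to nine: 2 + 7 = 9, so a second inverts to a seventh.
Quality inverts too: augmented becomes diminished. That makes the inversion a diminished seventh.

diminished 7th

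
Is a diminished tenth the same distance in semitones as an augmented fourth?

No

14 semitones (diminished tenth) vs 6 semitones (augmented fourth): not equal.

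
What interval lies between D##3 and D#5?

D to D is the same letter name, plus 2 octaves — that makes it a fifteenth of some quality.
D##3 to D#5 spans 23 semitones — one semitone narrower than the perfect fifteenth (24) — giving a diminished fifteenth.
(Equivalently, a compound diminished octave: a diminished octave plus an octave.)

diminished fifteenth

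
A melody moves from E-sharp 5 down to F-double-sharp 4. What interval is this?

Descending from E#5 to F##4 is the same interval as ascending F##4 to E#5.
F to E spans seven letter names (F-G-A-B-C-D-E), so the interval is some kind of seventh.
F##4 to E#5 is 10 semitones, a half step short of the major seventh (11), so this is minor.

minor seventh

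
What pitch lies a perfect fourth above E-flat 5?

Counting four letter names up from E lands on A.
Moving 5 semitones up from Eb5 (the size of a perfect fourth) reaches Ab5.

A-flat 5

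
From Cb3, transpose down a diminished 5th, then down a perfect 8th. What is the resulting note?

Down a diminished fifth from Cb3: F2 (6 semitones down).
F2 down a perfect octave → F1 (12 semitones).

F1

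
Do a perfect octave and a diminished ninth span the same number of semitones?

Both span 12 semitones: a perfect octave and a diminished ninth are the same chromatic distance.

Yes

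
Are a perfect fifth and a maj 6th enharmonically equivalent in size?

A perfect fifth spans 7 semitones; a major sixth spans 9 semitones. They differ by 2.

No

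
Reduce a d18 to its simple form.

d4

Subtracting seven from the interval number removes an octave: 18 − 14 = 4.
So a diminished eighteenth is 2 octaves plus a diminished fourth. The quality is unchanged.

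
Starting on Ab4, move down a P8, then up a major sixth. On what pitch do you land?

Down a perfect octave from Ab4: Ab3 (12 semitones down).
A major sixth up from Ab3 is F4.

F4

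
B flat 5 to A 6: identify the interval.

B to A spans seven letter names (B-C-D-E-F-G-A), so the interval is some kind of seventh.
Bb5 to A6 is 11 semitones, matching the major seventh exactly, so the quality is major.

major seventh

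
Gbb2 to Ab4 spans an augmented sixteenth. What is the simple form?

A2

Each octave removed subtracts seven from the number: 16 − 14 = 2.
That makes an augmented sixteenth a compound augmented second — 2 octaves plus an augmented second.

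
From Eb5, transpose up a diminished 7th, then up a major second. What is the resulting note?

Ebb6

A diminished seventh up from Eb5 is Dbb6.
Up a major second from Dbb6: Ebb6 (2 semitones up).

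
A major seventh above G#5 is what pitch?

Counting seven letter names up from G lands on F.
Moving 11 semitones up from G#5 (the size of a major seventh) reaches F##6.

F##6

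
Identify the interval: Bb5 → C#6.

augmented 2nd

B to C spans two letter names (B-C): a second.
Bb5 to C#6 spans 3 semitones — one semitone wider than the major second (2) — giving an augmented second.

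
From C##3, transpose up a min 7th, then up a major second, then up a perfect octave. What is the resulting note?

Up a minor seventh from C##3: B#3 (10 semitones up).
Up a major second from B#3: C##4 (2 semitones up).
Up a perfect octave from C##4: C##5 (12 semitones up).

C##5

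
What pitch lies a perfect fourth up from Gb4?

Counting four letter names up from G lands on C.
A perfect fourth spans 5 semitones, so from Gb4 the target pitch is Cb5.

Cb5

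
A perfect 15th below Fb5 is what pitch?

A fifteenth keeps the letter name F, two octaves down from F.
A perfect fifteenth spans 24 semitones, so from Fb5 the target pitch is Fb3.

Fb3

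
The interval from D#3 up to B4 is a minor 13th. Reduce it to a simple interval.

Subtracting seven from the interval number removes an octave: 13 − 7 = 6.
That makes a minor thirteenth a compound minor sixth — an octave plus a minor sixth.

minor 6th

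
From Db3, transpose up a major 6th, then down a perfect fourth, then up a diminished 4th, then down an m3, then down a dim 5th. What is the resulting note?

Up a major sixth from Db3: Bb3 (9 semitones up).
Bb3 down a perfect fourth → F3 (5 semitones).
Up a diminished fourth from F3: Bbb3 (4 semitones up).
Down a minor third from Bbb3: Gb3 (3 semitones down).
Gb3 down a diminished fifth → C3 (6 semitones).

C3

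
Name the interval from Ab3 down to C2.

Descending from Ab3 to C2 is the same interval as ascending C2 to Ab3.
C to A spans six letter names (C-D-E-F-G-A), plus an octave — that makes it a thirteenth of some quality.
C2 to Ab3 is 20 semitones, a half step short of the major thirteenth (21), so this is minor.
(Equivalently, a compound minor sixth: a minor sixth plus an octave.)

m13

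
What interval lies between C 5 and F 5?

C to F spans four letter names (C-D-E-F), so the interval is some kind of fourth.
The perfect fourth spans 5 semitones, and C5 to F5 is exactly 5 semitones — so this is a perfect fourth.

perfect fourth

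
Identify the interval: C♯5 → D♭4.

Descending from C#5 to Db4 is the same interval as ascending Db4 to C#5.
D to C spans seven letter names (D-E-F-G-A-B-C) — that makes it a seventh of some quality.
Db4 to C#5 spans 12 semitones — one semitone wider than the major seventh (11) — giving an augmented seventh.

augmented seventh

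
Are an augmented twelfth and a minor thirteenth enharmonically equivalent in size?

An augmented twelfth spans 20 semitones, and a minor thirteenth also spans 20 semitones — they're enharmonic.

Yes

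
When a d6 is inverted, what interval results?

Interval numbers invert to sum to nine: 6 + 3 = 9, so a sixth inverts to a third.
And diminished becomes augmented under inversion, so we get an augmented third.

A3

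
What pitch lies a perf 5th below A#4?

Five letter names down from A: D.
A perfect fifth is 7 semitones; 7 semitones down from A#4 gives D#4.

D#4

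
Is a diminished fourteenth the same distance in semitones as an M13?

Yes

Both span 21 semitones: a diminished fourteenth and a major thirteenth are the same chromatic distance.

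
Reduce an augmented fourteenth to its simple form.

augmented 7th

Subtracting seven from the interval number removes an octave: 14 − 7 = 7.
Quality carries through unchanged, so the simple form is an augmented seventh.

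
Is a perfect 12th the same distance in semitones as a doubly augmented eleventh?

A perfect twelfth = 19 semitones = a doubly augmented eleventh; enharmonically equal.

Yes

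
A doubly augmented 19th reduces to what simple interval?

doubly augmented 5th

Each octave removed subtracts seven from the number: 19 − 14 = 5.
So a doubly augmented nineteenth is 2 octaves plus a doubly augmented fifth. The quality is unchanged.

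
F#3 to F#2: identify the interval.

perfect octave

Descending from F#3 to F#2 is the same interval as ascending F#2 to F#3.
F to F is the same letter name, plus an octave — that makes it an octave of some quality.
Counting semitones, F#2→F#3 is 12, which is the perfect octave.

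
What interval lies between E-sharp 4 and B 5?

E to B spans five letter names (E-F-G-A-B), plus an octave — that makes it a twelfth of some quality.
The perfect twelfth is 19 semitones; here we have 18, one semitone narrower: diminished.
(Equivalently, a compound diminished fifth: a diminished fifth plus an octave.)

diminished 12th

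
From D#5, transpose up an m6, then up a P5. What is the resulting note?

D#5 up a minor sixth → B5 (8 semitones).
B5 up a perfect fifth → F#6 (7 semitones).

F#6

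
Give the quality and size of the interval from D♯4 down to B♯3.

m3

Descending from D#4 to B#3 is the same interval as ascending B#3 to D#4.
B to D spans three letter names (B-C-D) — that makes it a third of some quality.
At 3 semitones, B#3→D#4 falls one short of a major third: minor.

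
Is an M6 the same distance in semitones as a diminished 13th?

No

9 semitones (major sixth) vs 19 semitones (diminished thirteenth): not equal.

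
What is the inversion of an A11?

First reduce the compound augmented eleventh to its simple form, an augmented fourth.
The rule of nine gives the new number: 9 − 4 = 5, so a fourth becomes a fifth.
And augmented becomes diminished under inversion, so we get a diminished fifth.

diminished 5th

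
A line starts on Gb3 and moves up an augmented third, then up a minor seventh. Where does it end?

Gb3 up an augmented third → B3 (5 semitones).
A minor seventh up from B3 is A4.

A4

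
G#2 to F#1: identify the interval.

major ninth

Descending from G#2 to F#1 is the same interval as ascending F#1 to G#2.
F to G spans two letter names (F-G), plus an octave, so the interval is some kind of ninth.
Counting semitones, F#1→G#2 is 14, which is the major ninth.
(Equivalently, a compound major second: a major second plus an octave.)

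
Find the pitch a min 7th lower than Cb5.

The seventh takes the letter from C down to D.
A minor seventh spans 10 semitones, so from Cb5 the target pitch is Db4.

Db4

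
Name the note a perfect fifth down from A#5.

The fifth takes the letter from A down to D.
A perfect fifth spans 7 semitones, so from A#5 the target pitch is D#5.

D#5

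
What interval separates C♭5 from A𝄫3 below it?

Descending from Cb5 to Abb3 is the same interval as ascending Abb3 to Cb5.
A to C spans three letter names (A-B-C), plus an octave — that makes it a tenth of some quality.
Abb3 to Cb5 is 16 semitones, matching the major tenth exactly, so the quality is major.
(Equivalently, a compound major third: a major third plus an octave.)

M10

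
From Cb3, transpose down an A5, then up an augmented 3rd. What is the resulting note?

Ab2

Cb3 down an augmented fifth → Fbb2 (8 semitones).
Fbb2 up an augmented third → Ab2 (5 semitones).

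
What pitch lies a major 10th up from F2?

A3

The tenth's letter: F up three letter names plus an octave → A.
Moving 16 semitones up from F2 (the size of a major tenth) reaches A3.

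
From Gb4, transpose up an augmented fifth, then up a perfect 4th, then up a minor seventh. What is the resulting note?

An augmented fifth up from Gb4 is D5.
D5 up a perfect fourth → G5 (5 semitones).
A minor seventh up from G5 is F6.

F6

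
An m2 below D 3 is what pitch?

C-sharp 3

The second takes the letter from D down to C.
Moving 1 semitone down from D3 (the size of a minor second) reaches C#3.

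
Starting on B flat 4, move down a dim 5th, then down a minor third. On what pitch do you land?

A diminished fifth down from Bb4 is E4.
Down a minor third from E4: C#4 (3 semitones down).

C sharp 4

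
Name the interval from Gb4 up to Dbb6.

diminished 12th

G to D spans five letter names (G-A-B-C-D), plus an octave, so the interval is some kind of twelfth.
A perfect twelfth would be 19 semitones; Gb4 to Dbb6 is 18, one semitone narrower, so the interval is diminished.
(Equivalently, a compound diminished fifth: a diminished fifth plus an octave.)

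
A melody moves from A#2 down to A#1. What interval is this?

Descending from A#2 to A#1 is the same interval as ascending A#1 to A#2.
A to A is the same letter name, plus an octave — that makes it an octave of some quality.
A#1 to A#2 is 12 semitones, matching the perfect octave exactly, so the quality is perfect.

perfect octave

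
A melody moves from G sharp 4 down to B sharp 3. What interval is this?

minor sixth

Descending from G#4 to B#3 is the same interval as ascending B#3 to G#4.
B to G spans six letter names (B-C-D-E-F-G), so the interval is some kind of sixth.
A major sixth would be 9 semitones, but B#3 to G#4 is 8 — one semitone narrower, making it a minor sixth.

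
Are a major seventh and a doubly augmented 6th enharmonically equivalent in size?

A major seventh spans 11 semitones, and a doubly augmented sixth also spans 11 semitones — they're enharmonic.

Yes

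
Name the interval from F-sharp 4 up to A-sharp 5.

F to A spans three letter names (F-G-A), plus an octave: a tenth.
Counting semitones, F#4→A#5 is 16, which is the major tenth.
(Equivalently, a compound major third: a major third plus an octave.)

major tenth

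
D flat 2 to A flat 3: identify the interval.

D to A spans five letter names (D-E-F-G-A), plus an octave: a twelfth.
Db2 to Ab3 is 19 semitones, matching the perfect twelfth exactly, so the quality is perfect.
(Equivalently, a compound perfect fifth: a perfect fifth plus an octave.)

P12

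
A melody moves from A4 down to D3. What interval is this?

Descending from A4 to D3 is the same interval as ascending D3 to A4.
D to A spans five letter names (D-E-F-G-A), plus an octave, so the interval is some kind of twelfth.
D3 to A4 is 19 semitones, matching the perfect twelfth exactly, so the quality is perfect.
(Equivalently, a compound perfect fifth: a perfect fifth plus an octave.)

perfect 12th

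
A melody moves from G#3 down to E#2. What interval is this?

m10

Descending from G#3 to E#2 is the same interval as ascending E#2 to G#3.
E to G spans three letter names (E-F-G), plus an octave: a tenth.
E#2 to G#3 is 15 semitones, a half step short of the major tenth (16), so this is minor.
(Equivalently, a compound minor third: a minor third plus an octave.)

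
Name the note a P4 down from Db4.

Ab3

Counting four letter names down from D lands on A.
Moving 5 semitones down from Db4 (the size of a perfect fourth) reaches Ab3.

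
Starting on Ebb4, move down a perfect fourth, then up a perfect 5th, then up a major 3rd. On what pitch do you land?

Ebb4 down a perfect fourth → Bbb3 (5 semitones).
Up a perfect fifth from Bbb3: Fb4 (7 semitones up).
A major third up from Fb4 is Ab4.

Ab4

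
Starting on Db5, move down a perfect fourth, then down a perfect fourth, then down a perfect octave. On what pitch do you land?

Eb3

Down a perfect fourth from Db5: Ab4 (5 semitones down).
Down a perfect fourth from Ab4: Eb4 (5 semitones down).
Eb4 down a perfect octave → Eb3 (12 semitones).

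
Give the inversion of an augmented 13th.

First reduce the compound augmented thirteenth to its simple form, an augmented sixth.
The rule of nine gives the new number: 9 − 6 = 3, so a sixth becomes a third.
Quality inverts too: augmented becomes diminished. That makes the inversion a diminished third.

d3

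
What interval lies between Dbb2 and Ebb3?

D to E spans two letter names (D-E), plus an octave — that makes it a ninth of some quality.
The major ninth spans 14 semitones, and Dbb2 to Ebb3 is exactly 14 semitones — so this is a major ninth.
(Equivalently, a compound major second: a major second plus an octave.)

major 9th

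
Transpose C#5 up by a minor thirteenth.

Counting six letter names plus an octave up from C lands on A.
Moving 20 semitones up from C#5 (the size of a minor thirteenth) reaches A6.

A6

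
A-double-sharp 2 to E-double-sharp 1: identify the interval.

perfect eleventh

Descending from A##2 to E##1 is the same interval as ascending E##1 to A##2.
E to A spans four letter names (E-F-G-A), plus an octave, so the interval is some kind of eleventh.
E##1 to A##2 is 17 semitones, matching the perfect eleventh exactly, so the quality is perfect.
(Equivalently, a compound perfect fourth: a perfect fourth plus an octave.)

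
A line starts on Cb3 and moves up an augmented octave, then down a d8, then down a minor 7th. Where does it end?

Cb3 up an augmented octave → C4 (13 semitones).
C4 down a diminished octave → C#3 (11 semitones).
C#3 down a minor seventh → D#2 (10 semitones).

D#2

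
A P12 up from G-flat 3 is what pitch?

Counting five letter names plus an octave up from G lands on D.
Moving 19 semitones up from Gb3 (the size of a perfect twelfth) reaches Db5.

D-flat 5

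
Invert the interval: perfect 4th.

Inverted interval numbers add to nine, so a fourth pairs with a fifth (4 + 5 = 9).
And perfect stays perfect under inversion, so we get a perfect fifth.

perfect 5th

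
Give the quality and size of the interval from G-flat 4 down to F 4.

Descending from Gb4 to F4 is the same interval as ascending F4 to Gb4.
F to G spans two letter names (F-G), so the interval is some kind of second.
A major second would be 2 semitones, but F4 to Gb4 is 1 — one semitone narrower, making it a minor second.

minor second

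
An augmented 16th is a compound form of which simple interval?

augmented second

Take out 2 octaves (14 from the number): 16 − 14 = 2.
That makes an augmented sixteenth a compound augmented second — 2 octaves plus an augmented second.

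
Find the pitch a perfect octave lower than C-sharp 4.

C-sharp 3

The letter stays C (same as the start), shifted an octave down.
A perfect octave is 12 semitones; 12 semitones down from C#4 gives C#3.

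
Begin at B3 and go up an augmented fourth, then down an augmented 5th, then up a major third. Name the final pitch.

B3 up an augmented fourth → E#4 (6 semitones).
Down an augmented fifth from E#4: A3 (8 semitones down).
A3 up a major third → C#4 (4 semitones).

C#4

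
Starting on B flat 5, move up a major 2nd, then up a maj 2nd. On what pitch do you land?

D 6

Up a major second from Bb5: C6 (2 semitones up).
Up a major second from C6: D6 (2 semitones up).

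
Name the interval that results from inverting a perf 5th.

perfect 4th

Interval numbers invert to sum to nine: 5 + 4 = 9, so a fifth inverts to a fourth.
Quality inverts too: perfect stays perfect. That makes the inversion a perfect fourth.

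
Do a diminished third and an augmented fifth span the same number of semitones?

A diminished third is 2 semitones but an augmented fifth is 8 semitones — different sizes.

No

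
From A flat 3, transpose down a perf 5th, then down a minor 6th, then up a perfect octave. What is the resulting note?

Down a perfect fifth from Ab3: Db3 (7 semitones down).
Db3 down a minor sixth → F2 (8 semitones).
F2 up a perfect octave → F3 (12 semitones).

F 3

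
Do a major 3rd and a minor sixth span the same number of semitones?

No

A major third is 4 semitones but a minor sixth is 8 semitones — different sizes.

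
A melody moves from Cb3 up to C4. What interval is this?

C to C is the same letter name, plus an octave, so the interval is some kind of octave.
A perfect octave would be 12 semitones; Cb3 to C4 is 13, one semitone wider, so the interval is augmented.

augmented 8th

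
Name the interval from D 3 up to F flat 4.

D to F spans three letter names (D-E-F), plus an octave — that makes it a tenth of some quality.
D3 to Fb4 spans 14 semitones — two semitones narrower than the major tenth (16) — giving a diminished tenth.
(Equivalently, a compound diminished third: a diminished third plus an octave.)

d10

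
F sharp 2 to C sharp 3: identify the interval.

F to C spans five letter names (F-G-A-B-C), so the interval is some kind of fifth.
The perfect fifth spans 7 semitones, and F#2 to C#3 is exactly 7 semitones — so this is a perfect fifth.

perfect fifth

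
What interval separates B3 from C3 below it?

Descending from B3 to C3 is the same interval as ascending C3 to B3.
C to B spans seven letter names (C-D-E-F-G-A-B) — that makes it a seventh of some quality.
C3 to B3 is 11 semitones, matching the major seventh exactly, so the quality is major.

M7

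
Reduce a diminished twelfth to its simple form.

diminished fifth

Subtracting seven from the interval number removes an octave: 12 − 7 = 5.
That makes a diminished twelfth a compound diminished fifth — an octave plus a diminished fifth.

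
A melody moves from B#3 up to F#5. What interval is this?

diminished twelfth

B to F spans five letter names (B-C-D-E-F), plus an octave, so the interval is some kind of twelfth.
A perfect twelfth would be 19 semitones; B#3 to F#5 is 18, one semitone narrower, so the interval is diminished.
(Equivalently, a compound diminished fifth: a diminished fifth plus an octave.)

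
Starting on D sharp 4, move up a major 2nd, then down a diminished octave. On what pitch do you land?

D#4 up a major second → E#4 (2 semitones).
A diminished octave down from E#4 is E##3.

E double-sharp 3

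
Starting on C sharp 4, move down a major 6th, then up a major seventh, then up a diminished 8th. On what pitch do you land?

D 5

Down a major sixth from C#4: E3 (9 semitones down).
Up a major seventh from E3: D#4 (11 semitones up).
A diminished octave up from D#4 is D5.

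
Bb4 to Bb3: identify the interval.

Descending from Bb4 to Bb3 is the same interval as ascending Bb3 to Bb4.
B to B is the same letter name, plus an octave — that makes it an octave of some quality.
The perfect octave spans 12 semitones, and Bb3 to Bb4 is exactly 12 semitones — so this is a perfect octave.

perfect octave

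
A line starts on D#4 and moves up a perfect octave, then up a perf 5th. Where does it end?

A#5

A perfect octave up from D#4 is D#5.
Up a perfect fifth from D#5: A#5 (7 semitones up).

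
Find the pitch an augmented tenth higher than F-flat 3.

Three letters up from F (plus an octave) reaches A.
An augmented tenth is 17 semitones; 17 semitones up from Fb3 gives A4.

A 4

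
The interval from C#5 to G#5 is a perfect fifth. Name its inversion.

perfect fourth

Interval numbers invert to sum to nine: 5 + 4 = 9, so a fifth inverts to a fourth.
The quality also flips — perfect stays perfect — giving a perfect fourth.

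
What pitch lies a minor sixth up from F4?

Db5

The sixth takes the letter from F up to D.
Moving 8 semitones up from F4 (the size of a minor sixth) reaches Db5.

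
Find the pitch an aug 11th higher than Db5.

G6

Counting four letter names plus an octave up from D lands on G.
An augmented eleventh is 18 semitones; 18 semitones up from Db5 gives G6.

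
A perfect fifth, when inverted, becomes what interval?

Interval numbers invert to sum to nine: 5 + 4 = 9, so a fifth inverts to a fourth.
The quality also flips — perfect stays perfect — giving a perfect fourth.

perfect 4th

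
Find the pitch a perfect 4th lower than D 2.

A 1

Counting four letter names down from D lands on A.
Moving 5 semitones down from D2 (the size of a perfect fourth) reaches A1.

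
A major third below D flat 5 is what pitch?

B double-flat 4

The third takes the letter from D down to B.
A major third spans 4 semitones, so from Db5 the target pitch is Bbb4.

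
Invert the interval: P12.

First reduce the compound perfect twelfth to its simple form, a perfect fifth.
Inverted interval numbers add to nine, so a fifth pairs with a fourth (5 + 4 = 9).
The quality also flips — perfect stays perfect — giving a perfect fourth.

P4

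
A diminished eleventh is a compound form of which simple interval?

Subtracting seven from the interval number removes an octave: 11 − 7 = 4.
That makes a diminished eleventh a compound diminished fourth — an octave plus a diminished fourth.

diminished fourth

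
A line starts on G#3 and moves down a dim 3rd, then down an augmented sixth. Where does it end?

G#2

G#3 down a diminished third → E##3 (2 semitones).
E##3 down an augmented sixth → G#2 (10 semitones).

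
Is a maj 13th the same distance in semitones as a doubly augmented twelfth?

Yes

A major thirteenth = 21 semitones = a doubly augmented twelfth; enharmonically equal.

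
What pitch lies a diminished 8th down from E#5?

E##4

For an octave the letter name doesn't change: still E, an octave down.
A diminished octave is 11 semitones; 11 semitones down from E#5 gives E##4.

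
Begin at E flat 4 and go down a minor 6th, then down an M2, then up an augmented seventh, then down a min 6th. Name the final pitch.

Down a minor sixth from Eb4: G3 (8 semitones down).
A major second down from G3 is F3.
F3 up an augmented seventh → E#4 (12 semitones).
A minor sixth down from E#4 is G##3.

G double-sharp 3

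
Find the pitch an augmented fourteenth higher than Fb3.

Counting seven letter names plus an octave up from F lands on E.
An augmented fourteenth is 24 semitones; 24 semitones up from Fb3 gives E5.

E5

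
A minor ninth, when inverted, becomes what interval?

major 7th

First reduce the compound minor ninth to its simple form, a minor second.
Inverted interval numbers add to nine, so a second pairs with a seventh (2 + 7 = 9).
Quality inverts too: minor becomes major. That makes the inversion a major seventh.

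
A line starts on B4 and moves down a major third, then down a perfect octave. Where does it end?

A major third down from B4 is G4.
G4 down a perfect octave → G3 (12 semitones).

G3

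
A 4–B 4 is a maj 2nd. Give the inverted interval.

minor seventh

Interval numbers invert to sum to nine: 2 + 7 = 9, so a second inverts to a seventh.
The quality also flips — major becomes minor — giving a minor seventh.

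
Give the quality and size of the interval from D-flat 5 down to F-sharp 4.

d6

Descending from Db5 to F#4 is the same interval as ascending F#4 to Db5.
F to D spans six letter names (F-G-A-B-C-D) — that makes it a sixth of some quality.
A major sixth would be 9 semitones; F#4 to Db5 is 7, two semitones narrower, so the interval is diminished.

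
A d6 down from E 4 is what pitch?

Six letter names down from E: G.
Moving 7 semitones down from E4 (the size of a diminished sixth) reaches G##3.

G double-sharp 3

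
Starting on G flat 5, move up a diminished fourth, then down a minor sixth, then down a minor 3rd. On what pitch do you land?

C flat 5

Gb5 up a diminished fourth → Cbb6 (4 semitones).
A minor sixth down from Cbb6 is Ebb5.
A minor third down from Ebb5 is Cb5.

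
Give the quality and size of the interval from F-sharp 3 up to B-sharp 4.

augmented eleventh

F to B spans four letter names (F-G-A-B), plus an octave: an eleventh.
F#3 to B#4 spans 18 semitones — one semitone wider than the perfect eleventh (17) — giving an augmented eleventh.
(Equivalently, a compound augmented fourth: an augmented fourth plus an octave.)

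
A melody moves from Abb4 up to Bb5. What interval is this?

augmented 9th

A to B spans two letter names (A-B), plus an octave: a ninth.
Abb4 to Bb5 spans 15 semitones — one semitone wider than the major ninth (14) — giving an augmented ninth.
(Equivalently, a compound augmented second: an augmented second plus an octave.)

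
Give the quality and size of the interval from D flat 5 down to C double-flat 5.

Descending from Db5 to Cbb5 is the same interval as ascending Cbb5 to Db5.
C to D spans two letter names (C-D), so the interval is some kind of second.
Cbb5 to Db5 spans 3 semitones — one semitone wider than the major second (2) — giving an augmented second.

augmented second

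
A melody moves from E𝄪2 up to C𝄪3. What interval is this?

minor 6th

E to C spans six letter names (E-F-G-A-B-C), so the interval is some kind of sixth.
E##2 to C##3 is 8 semitones, a half step short of the major sixth (9), so this is minor.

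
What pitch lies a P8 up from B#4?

An octave keeps the letter name B, an octave up from B.
Moving 12 semitones up from B#4 (the size of a perfect octave) reaches B#5.

B#5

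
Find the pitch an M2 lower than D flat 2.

The second takes the letter from D down to C.
Moving 2 semitones down from Db2 (the size of a major second) reaches Cb2.

C flat 2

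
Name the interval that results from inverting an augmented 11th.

diminished fifth

First reduce the compound augmented eleventh to its simple form, an augmented fourth.
Interval numbers invert to sum to nine: 4 + 5 = 9, so a fourth inverts to a fifth.
The quality also flips — augmented becomes diminished — giving a diminished fifth.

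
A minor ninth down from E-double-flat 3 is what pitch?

Two letters down from E (plus an octave) reaches D.
A minor ninth is 13 semitones; 13 semitones down from Ebb3 gives Db2.

D-flat 2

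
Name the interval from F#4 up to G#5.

F to G spans two letter names (F-G), plus an octave — that makes it a ninth of some quality.
Counting semitones, F#4→G#5 is 14, which is the major ninth.
(Equivalently, a compound major second: a major second plus an octave.)

major ninth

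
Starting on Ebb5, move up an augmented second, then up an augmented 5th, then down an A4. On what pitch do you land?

G5

An augmented second up from Ebb5 is F5.
F5 up an augmented fifth → C#6 (8 semitones).
Down an augmented fourth from C#6: G5 (6 semitones down).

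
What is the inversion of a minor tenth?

major 6th

First reduce the compound minor tenth to its simple form, a minor third.
Interval numbers invert to sum to nine: 3 + 6 = 9, so a third inverts to a sixth.
The quality also flips — minor becomes major — giving a major sixth.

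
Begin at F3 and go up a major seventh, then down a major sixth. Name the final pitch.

G3

A major seventh up from F3 is E4.
Down a major sixth from E4: G3 (9 semitones down).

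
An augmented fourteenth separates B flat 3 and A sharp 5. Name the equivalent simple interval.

augmented 7th

Each octave removed subtracts seven from the number: 14 − 7 = 7.
So an augmented fourteenth is an octave plus an augmented seventh. The quality is unchanged.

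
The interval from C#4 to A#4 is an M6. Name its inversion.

The rule of nine gives the new number: 9 − 6 = 3, so a sixth becomes a third.
Quality inverts too: major becomes minor. That makes the inversion a minor third.

m3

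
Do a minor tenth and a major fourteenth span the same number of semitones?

A minor tenth spans 15 semitones; a major fourteenth spans 23 semitones. They differ by 8.

No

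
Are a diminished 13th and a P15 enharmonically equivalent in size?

No

19 semitones (diminished thirteenth) vs 24 semitones (perfect fifteenth): not equal.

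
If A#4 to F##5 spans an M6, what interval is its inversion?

minor 3rd

The rule of nine gives the new number: 9 − 6 = 3, so a sixth becomes a third.
And major becomes minor under inversion, so we get a minor third.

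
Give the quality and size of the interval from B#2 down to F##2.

Descending from B#2 to F##2 is the same interval as ascending F##2 to B#2.
F to B spans four letter names (F-G-A-B): a fourth.
Counting semitones, F##2→B#2 is 5, which is the perfect fourth.

perfect fourth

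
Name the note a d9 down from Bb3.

The ninth's letter: B down two letter names plus an octave → A.
A diminished ninth spans 12 semitones, so from Bb3 the target pitch is A#2.

A#2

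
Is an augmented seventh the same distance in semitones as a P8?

Both span 12 semitones: an augmented seventh and a perfect octave are the same chromatic distance.

Yes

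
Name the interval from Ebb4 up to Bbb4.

E to B spans five letter names (E-F-G-A-B) — that makes it a fifth of some quality.
Counting semitones, Ebb4→Bbb4 is 7, which is the perfect fifth.

P5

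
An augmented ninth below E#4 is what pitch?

D3

The ninth's letter: E down two letter names plus an octave → D.
An augmented ninth spans 15 semitones, so from E#4 the target pitch is D3.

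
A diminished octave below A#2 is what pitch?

A##1

An octave keeps the letter name A, an octave down from A.
A diminished octave spans 11 semitones, so from A#2 the target pitch is A##1.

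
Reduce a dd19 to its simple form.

dd5

Each octave removed subtracts seven from the number: 19 − 14 = 5.
That makes a doubly diminished nineteenth a compound doubly diminished fifth — 2 octaves plus a doubly diminished fifth.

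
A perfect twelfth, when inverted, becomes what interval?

perfect fourth

First reduce the compound perfect twelfth to its simple form, a perfect fifth.
Inverted interval numbers add to nine, so a fifth pairs with a fourth (5 + 4 = 9).
Quality inverts too: perfect stays perfect. That makes the inversion a perfect fourth.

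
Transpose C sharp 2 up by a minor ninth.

D 3

The ninth's letter: C up two letter names plus an octave → D.
Moving 13 semitones up from C#2 (the size of a minor ninth) reaches D3.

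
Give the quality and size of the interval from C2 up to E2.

major third

C to E spans three letter names (C-D-E), so the interval is some kind of third.
C2 to E2 is 4 semitones, matching the major third exactly, so the quality is major.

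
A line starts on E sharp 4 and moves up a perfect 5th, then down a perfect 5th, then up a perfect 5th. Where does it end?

B sharp 4

Up a perfect fifth from E#4: B#4 (7 semitones up).
Down a perfect fifth from B#4: E#4 (7 semitones down).
E#4 up a perfect fifth → B#4 (7 semitones).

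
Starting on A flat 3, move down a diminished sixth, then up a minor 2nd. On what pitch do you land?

Ab3 down a diminished sixth → C#3 (7 semitones).
C#3 up a minor second → D3 (1 semitone).

D 3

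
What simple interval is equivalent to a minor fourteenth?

Take out an octave (7 from the number): 14 − 7 = 7.
So a minor fourteenth is an octave plus a minor seventh. The quality is unchanged.

minor 7th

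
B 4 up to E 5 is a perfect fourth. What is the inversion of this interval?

Interval numbers invert to sum to nine: 4 + 5 = 9, so a fourth inverts to a fifth.
Quality inverts too: perfect stays perfect. That makes the inversion a perfect fifth.

perfect 5th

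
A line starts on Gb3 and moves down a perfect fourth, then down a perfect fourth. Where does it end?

Ab2

Gb3 down a perfect fourth → Db3 (5 semitones).
Db3 down a perfect fourth → Ab2 (5 semitones).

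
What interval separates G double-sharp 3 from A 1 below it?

A14

Descending from G##3 to A1 is the same interval as ascending A1 to G##3.
A to G spans seven letter names (A-B-C-D-E-F-G), plus an octave: a fourteenth.
A major fourteenth would be 23 semitones; A1 to G##3 is 24, one semitone wider, so the interval is augmented.
(Equivalently, a compound augmented seventh: an augmented seventh plus an octave.)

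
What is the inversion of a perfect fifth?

perfect fourth

The rule of nine gives the new number: 9 − 5 = 4, so a fifth becomes a fourth.
The quality also flips — perfect stays perfect — giving a perfect fourth.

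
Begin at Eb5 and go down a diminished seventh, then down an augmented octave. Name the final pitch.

F3

A diminished seventh down from Eb5 is F#4.
An augmented octave down from F#4 is F3.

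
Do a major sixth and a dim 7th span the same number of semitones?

A major sixth spans 9 semitones, and a diminished seventh also spans 9 semitones — they're enharmonic.

Yes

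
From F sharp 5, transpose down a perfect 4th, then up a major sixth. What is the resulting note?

A sharp 5

F#5 down a perfect fourth → C#5 (5 semitones).
Up a major sixth from C#5: A#5 (9 semitones up).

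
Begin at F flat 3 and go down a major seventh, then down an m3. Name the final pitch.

E double-flat 2

A major seventh down from Fb3 is Gbb2.
Gbb2 down a minor third → Ebb2 (3 semitones).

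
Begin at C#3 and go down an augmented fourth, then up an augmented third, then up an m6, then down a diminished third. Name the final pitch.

E##3

Down an augmented fourth from C#3: G2 (6 semitones down).
Up an augmented third from G2: B#2 (5 semitones up).
Up a minor sixth from B#2: G#3 (8 semitones up).
A diminished third down from G#3 is E##3.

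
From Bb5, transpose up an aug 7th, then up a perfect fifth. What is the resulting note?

An augmented seventh up from Bb5 is A#6.
Up a perfect fifth from A#6: E#7 (7 semitones up).

E#7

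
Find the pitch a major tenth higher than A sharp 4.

C double-sharp 6

Counting three letter names plus an octave up from A lands on C.
Moving 16 semitones up from A#4 (the size of a major tenth) reaches C##6.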